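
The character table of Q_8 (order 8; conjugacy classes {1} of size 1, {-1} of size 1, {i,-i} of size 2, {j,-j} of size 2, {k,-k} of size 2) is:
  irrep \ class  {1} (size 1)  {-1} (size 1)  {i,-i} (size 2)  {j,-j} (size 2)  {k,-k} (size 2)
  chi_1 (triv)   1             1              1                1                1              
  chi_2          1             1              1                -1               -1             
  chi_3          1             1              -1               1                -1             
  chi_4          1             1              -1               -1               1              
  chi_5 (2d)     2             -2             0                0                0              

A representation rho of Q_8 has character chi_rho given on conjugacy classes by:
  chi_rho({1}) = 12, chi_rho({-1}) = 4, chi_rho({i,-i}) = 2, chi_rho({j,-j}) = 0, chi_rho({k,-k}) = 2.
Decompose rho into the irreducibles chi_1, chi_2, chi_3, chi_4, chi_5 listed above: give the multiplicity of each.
Multiplicities: chi_1: 3, chi_2: 2, chi_3: 1, chi_4: 2, chi_5: 2.

Reasoning: Use <chi_rho, chi> = (1/|G|) sum_C |C| * chi_rho(C) * conj(chi(C)) with |G| = 8 for each irreducible chi in the table:
  <chi_rho, chi_1> = (1/8)[1*(12)*conj(1) + 1*(4)*conj(1) + 2*(2)*conj(1) + 2*(0)*conj(1) + 2*(2)*conj(1)]
      = (1/8)[(12) + (4) + (4) + (0) + (4)] = 24/8 = 3
  <chi_rho, chi_2> = (1/8)[1*(12)*conj(1) + 1*(4)*conj(1) + 2*(2)*conj(1) + 2*(0)*conj(-1) + 2*(2)*conj(-1)]
      = (1/8)[(12) + (4) + (4) + (0) + (-4)] = 16/8 = 2
  <chi_rho, chi_3> = (1/8)[1*(12)*conj(1) + 1*(4)*conj(1) + 2*(2)*conj(-1) + 2*(0)*conj(1) + 2*(2)*conj(-1)]
      = (1/8)[(12) + (4) + (-4) + (0) + (-4)] = 8/8 = 1
  <chi_rho, chi_4> = (1/8)[1*(12)*conj(1) + 1*(4)*conj(1) + 2*(2)*conj(-1) + 2*(0)*conj(-1) + 2*(2)*conj(1)]
      = (1/8)[(12) + (4) + (-4) + (0) + (4)] = 16/8 = 2
  <chi_rho, chi_5> = (1/8)[1*(12)*conj(2) + 1*(4)*conj(-2) + 2*(2)*conj(0) + 2*(0)*conj(0) + 2*(2)*conj(0)]
      = (1/8)[(24) + (-8) + (0) + (0) + (0)] = 16/8 = 2
Dimension check: dim(rho) = sum (mult * dim) = 3*1 + 2*1 + 1*1 + 2*1 + 2*2 = 12 = chi_rho(e) = 12.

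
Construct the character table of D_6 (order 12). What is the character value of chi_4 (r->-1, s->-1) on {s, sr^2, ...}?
Conjugacy classes: {e} of size 1, {r^3} of size 1, {r^1, r^5} of size 2, {r^2, r^4} of size 2, {s, sr^2, ...} of size 3, {sr, sr^3, ...} of size 3.
Character table:
  irrep \ class              {e} (size 1)  {r^3} (size 1)  {r^1, r^5} (size 2)  {r^2, r^4} (size 2)  {s, sr^2, ...} (size 3)  {sr, sr^3, ...} (size 3)
  chi_1 (triv)               1             1               1                    1                    1                        1                       
  chi_2 (sign: r->1, s->-1)  1             1               1                    1                    -1                       -1                      
  chi_3 (r->-1, s->1)        1             -1              -1                   1                    1                        -1                      
  chi_4 (r->-1, s->-1)       1             -1              -1                   1                    -1                       1                       
  chi_5 (2d, j=1)            2             -2              1                    -1                   0                        0                       
  chi_6 (2d, j=2)            2             2               -1                   -1                   0                        0                       

Spot check: chi_4 (r->-1, s->-1) on {s, sr^2, ...} = -1.

Justification: D_6 has order 2*6 = 12 with 6 conjugacy classes, hence 6 irreducibles. Sum of squared dims 1 + 1 + 1 + 1 + 4 + 4 = 12 = |G|. Linear characters come from the abelianisation; the 2-dimensional irreps have character r^k -> 2*cos(2*pi*j*k/6), reflections -> 0.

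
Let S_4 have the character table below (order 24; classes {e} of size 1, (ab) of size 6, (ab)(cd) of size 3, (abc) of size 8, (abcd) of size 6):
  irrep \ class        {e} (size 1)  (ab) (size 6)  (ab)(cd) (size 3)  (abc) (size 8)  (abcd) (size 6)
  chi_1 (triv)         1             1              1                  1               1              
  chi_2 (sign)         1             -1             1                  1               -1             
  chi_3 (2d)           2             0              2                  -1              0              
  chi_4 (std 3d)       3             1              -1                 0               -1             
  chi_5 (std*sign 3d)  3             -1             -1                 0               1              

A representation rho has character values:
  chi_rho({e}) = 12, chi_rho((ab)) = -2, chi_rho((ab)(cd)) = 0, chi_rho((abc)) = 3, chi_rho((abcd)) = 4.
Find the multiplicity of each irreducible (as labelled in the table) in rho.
Multiplicities: chi_1: 2, chi_2: 1, chi_3: 0, chi_4: 0, chi_5: 3.

Use <chi_rho, chi> = (1/|G|) sum_C |C| * chi_rho(C) * conj(chi(C)) with |G| = 24 for each irreducible chi in the table:
  <chi_rho, chi_1> = (1/24)[1*(12)*conj(1) + 6*(-2)*conj(1) + 3*(0)*conj(1) + 8*(3)*conj(1) + 6*(4)*conj(1)]
      = (1/24)[(12) + (-12) + (0) + (24) + (24)] = 48/24 = 2
  <chi_rho, chi_2> = (1/24)[1*(12)*conj(1) + 6*(-2)*conj(-1) + 3*(0)*conj(1) + 8*(3)*conj(1) + 6*(4)*conj(-1)]
      = (1/24)[(12) + (12) + (0) + (24) + (-24)] = 24/24 = 1
  <chi_rho, chi_3> = (1/24)[1*(12)*conj(2) + 6*(-2)*conj(0) + 3*(0)*conj(2) + 8*(3)*conj(-1) + 6*(4)*conj(0)]
      = (1/24)[(24) + (0) + (0) + (-24) + (0)] = 0/24 = 0
  <chi_rho, chi_4> = (1/24)[1*(12)*conj(3) + 6*(-2)*conj(1) + 3*(0)*conj(-1) + 8*(3)*conj(0) + 6*(4)*conj(-1)]
      = (1/24)[(36) + (-12) + (0) + (0) + (-24)] = 0/24 = 0
  <chi_rho, chi_5> = (1/24)[1*(12)*conj(3) + 6*(-2)*conj(-1) + 3*(0)*conj(-1) + 8*(3)*conj(0) + 6*(4)*conj(1)]
      = (1/24)[(36) + (12) + (0) + (0) + (24)] = 72/24 = 3
Dimension check: dim(rho) = sum (mult * dim) = 2*1 + 1*1 + 0*2 + 0*3 + 3*3 = 12 = chi_rho(e) = 12.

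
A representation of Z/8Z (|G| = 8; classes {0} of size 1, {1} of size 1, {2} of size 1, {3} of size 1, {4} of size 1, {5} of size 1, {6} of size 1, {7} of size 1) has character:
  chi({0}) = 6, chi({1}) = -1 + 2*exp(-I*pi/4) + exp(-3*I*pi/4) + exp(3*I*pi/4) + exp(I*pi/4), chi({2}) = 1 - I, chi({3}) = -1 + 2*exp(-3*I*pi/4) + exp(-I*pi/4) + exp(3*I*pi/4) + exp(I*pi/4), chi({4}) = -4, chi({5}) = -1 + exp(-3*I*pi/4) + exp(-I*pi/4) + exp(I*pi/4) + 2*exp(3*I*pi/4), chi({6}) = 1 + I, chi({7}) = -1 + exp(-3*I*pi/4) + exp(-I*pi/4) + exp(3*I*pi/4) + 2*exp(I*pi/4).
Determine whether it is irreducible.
Not irreducible (reducible): <chi, chi> = 8 > 1.

Reasoning: <chi, chi> = (1/|G|) sum_C |C| * |chi(C)|^2 = (1/8)[1*|6|^2 + 1*|-1 + 2*exp(-I*pi/4) + exp(-3*I*pi/4) + exp(3*I*pi/4) + exp(I*pi/4)|^2 + 1*|1 - I|^2 + 1*|-1 + 2*exp(-3*I*pi/4) + exp(-I*pi/4) + exp(3*I*pi/4) + exp(I*pi/4)|^2 + 1*|-4|^2 + 1*|-1 + exp(-3*I*pi/4) + exp(-I*pi/4) + exp(I*pi/4) + 2*exp(3*I*pi/4)|^2 + 1*|1 + I|^2 + 1*|-1 + exp(-3*I*pi/4) + exp(-I*pi/4) + exp(3*I*pi/4) + 2*exp(I*pi/4)|^2]
  = (1/8)[(36) + (2 - 3*exp(I*pi/4) - 2*exp(3*I*pi/4) - 2*exp(-3*I*pi/4) - 3*exp(-I*pi/4)) + (2) + (2 - 3*exp(3*I*pi/4) - 2*exp(I*pi/4) - 2*exp(-I*pi/4) - 3*exp(-3*I*pi/4)) + (16) + (2 - 3*exp(3*I*pi/4) - 2*exp(I*pi/4) - 2*exp(-I*pi/4) - 3*exp(-3*I*pi/4)) + (2) + (2 - 3*exp(I*pi/4) - 2*exp(3*I*pi/4) - 2*exp(-3*I*pi/4) - 3*exp(-I*pi/4))] = 64/8 = 8.
(Exp terms are combined using exp(i*s)*conj(exp(i*t)) = exp(i*(s-t)), and sums of them are collapsed using the identity that for every m > 1 the m distinct m-th roots of unity sum to 0, e.g. 1 + exp(2*I*pi/3) + exp(-2*I*pi/3) = 0.)
A character is irreducible iff <chi, chi> = 1, so this representation is reducible.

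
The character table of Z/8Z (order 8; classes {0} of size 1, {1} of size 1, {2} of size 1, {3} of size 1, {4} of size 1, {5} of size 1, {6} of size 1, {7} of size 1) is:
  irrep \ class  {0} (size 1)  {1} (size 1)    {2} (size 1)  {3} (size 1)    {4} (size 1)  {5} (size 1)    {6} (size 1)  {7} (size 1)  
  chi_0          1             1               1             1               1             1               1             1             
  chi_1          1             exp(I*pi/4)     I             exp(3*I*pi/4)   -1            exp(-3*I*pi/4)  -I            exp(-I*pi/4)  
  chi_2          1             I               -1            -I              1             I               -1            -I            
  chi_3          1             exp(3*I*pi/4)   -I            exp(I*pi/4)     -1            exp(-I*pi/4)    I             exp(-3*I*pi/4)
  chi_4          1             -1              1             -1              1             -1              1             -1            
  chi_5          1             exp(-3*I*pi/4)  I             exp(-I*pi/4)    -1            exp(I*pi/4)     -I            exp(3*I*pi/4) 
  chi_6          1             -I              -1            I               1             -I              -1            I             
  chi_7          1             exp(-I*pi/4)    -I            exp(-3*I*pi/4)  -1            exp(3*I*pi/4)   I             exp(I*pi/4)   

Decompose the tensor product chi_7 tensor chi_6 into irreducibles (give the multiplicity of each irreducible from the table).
chi_7 tensor chi_6 = chi_5 (all other irreducibles have multiplicity 0).

Argument: The character of a tensor product is the pointwise product (chi_7 * chi_6)(C) = chi_7(C) * chi_6(C):
  {0}: (1)*(1), {1}: (exp(-I*pi/4))*(-I), {2}: (-I)*(-1), {3}: (exp(-3*I*pi/4))*(I), {4}: (-1)*(1), {5}: (exp(3*I*pi/4))*(-I), {6}: (I)*(-1), {7}: (exp(I*pi/4))*(I)
so (chi_7 * chi_6) takes values
  {0} -> 1, {1} -> -exp(I*pi/4), {2} -> I, {3} -> exp(-I*pi/4), {4} -> -1, {5} -> -exp(-3*I*pi/4), {6} -> -I, {7} -> exp(3*I*pi/4).
Now take the inner product of this character with each irreducible chi from the table, <chi_7*chi_6, chi> = (1/8) sum_C |C| (chi_7*chi_6)(C) conj(chi(C)):
  <chi_7*chi_6, chi_0> = (1/8)[1*(1)*conj(1) + 1*(-exp(I*pi/4))*conj(1) + 1*(I)*conj(1) + 1*(exp(-I*pi/4))*conj(1) + 1*(-1)*conj(1) + 1*(-exp(-3*I*pi/4))*conj(1) + 1*(-I)*conj(1) + 1*(exp(3*I*pi/4))*conj(1)]
      = (1/8)[(1) + (-exp(I*pi/4)) + (I) + (exp(-I*pi/4)) + (-1) + (-exp(-3*I*pi/4)) + (-I) + (exp(3*I*pi/4))] = 0/8 = 0
  <chi_7*chi_6, chi_1> = (1/8)[1*(1)*conj(1) + 1*(-exp(I*pi/4))*conj(exp(I*pi/4)) + 1*(I)*conj(I) + 1*(exp(-I*pi/4))*conj(exp(3*I*pi/4)) + 1*(-1)*conj(-1) + 1*(-exp(-3*I*pi/4))*conj(exp(-3*I*pi/4)) + 1*(-I)*conj(-I) + 1*(exp(3*I*pi/4))*conj(exp(-I*pi/4))]
      = (1/8)[(1) + (-1) + (1) + (-1) + (1) + (-1) + (1) + (-1)] = 0/8 = 0
  <chi_7*chi_6, chi_2> = (1/8)[1*(1)*conj(1) + 1*(-exp(I*pi/4))*conj(I) + 1*(I)*conj(-1) + 1*(exp(-I*pi/4))*conj(-I) + 1*(-1)*conj(1) + 1*(-exp(-3*I*pi/4))*conj(I) + 1*(-I)*conj(-1) + 1*(exp(3*I*pi/4))*conj(-I)]
      = (1/8)[(1) + (exp(3*I*pi/4)) + (-I) + (exp(I*pi/4)) + (-1) + (exp(-I*pi/4)) + (I) + (exp(-3*I*pi/4))] = 0/8 = 0
  <chi_7*chi_6, chi_3> = (1/8)[1*(1)*conj(1) + 1*(-exp(I*pi/4))*conj(exp(3*I*pi/4)) + 1*(I)*conj(-I) + 1*(exp(-I*pi/4))*conj(exp(I*pi/4)) + 1*(-1)*conj(-1) + 1*(-exp(-3*I*pi/4))*conj(exp(-I*pi/4)) + 1*(-I)*conj(I) + 1*(exp(3*I*pi/4))*conj(exp(-3*I*pi/4))]
      = (1/8)[(1) + (I) + (-1) + (-I) + (1) + (I) + (-1) + (-I)] = 0/8 = 0
  <chi_7*chi_6, chi_4> = (1/8)[1*(1)*conj(1) + 1*(-exp(I*pi/4))*conj(-1) + 1*(I)*conj(1) + 1*(exp(-I*pi/4))*conj(-1) + 1*(-1)*conj(1) + 1*(-exp(-3*I*pi/4))*conj(-1) + 1*(-I)*conj(1) + 1*(exp(3*I*pi/4))*conj(-1)]
      = (1/8)[(1) + (exp(I*pi/4)) + (I) + (-exp(-I*pi/4)) + (-1) + (exp(-3*I*pi/4)) + (-I) + (-exp(3*I*pi/4))] = 0/8 = 0
  <chi_7*chi_6, chi_5> = (1/8)[1*(1)*conj(1) + 1*(-exp(I*pi/4))*conj(exp(-3*I*pi/4)) + 1*(I)*conj(I) + 1*(exp(-I*pi/4))*conj(exp(-I*pi/4)) + 1*(-1)*conj(-1) + 1*(-exp(-3*I*pi/4))*conj(exp(I*pi/4)) + 1*(-I)*conj(-I) + 1*(exp(3*I*pi/4))*conj(exp(3*I*pi/4))]
      = (1/8)[(1) + (1) + (1) + (1) + (1) + (1) + (1) + (1)] = 8/8 = 1
  <chi_7*chi_6, chi_6> = (1/8)[1*(1)*conj(1) + 1*(-exp(I*pi/4))*conj(-I) + 1*(I)*conj(-1) + 1*(exp(-I*pi/4))*conj(I) + 1*(-1)*conj(1) + 1*(-exp(-3*I*pi/4))*conj(-I) + 1*(-I)*conj(-1) + 1*(exp(3*I*pi/4))*conj(I)]
      = (1/8)[(1) + (-exp(3*I*pi/4)) + (-I) + (-exp(I*pi/4)) + (-1) + (-exp(-I*pi/4)) + (I) + (-exp(-3*I*pi/4))] = 0/8 = 0
  <chi_7*chi_6, chi_7> = (1/8)[1*(1)*conj(1) + 1*(-exp(I*pi/4))*conj(exp(-I*pi/4)) + 1*(I)*conj(-I) + 1*(exp(-I*pi/4))*conj(exp(-3*I*pi/4)) + 1*(-1)*conj(-1) + 1*(-exp(-3*I*pi/4))*conj(exp(3*I*pi/4)) + 1*(-I)*conj(I) + 1*(exp(3*I*pi/4))*conj(exp(I*pi/4))]
      = (1/8)[(1) + (-I) + (-1) + (I) + (1) + (-I) + (-1) + (I)] = 0/8 = 0
(Exp terms are combined using exp(i*s)*conj(exp(i*t)) = exp(i*(s-t)), and sums of them are collapsed using the identity that for every m > 1 the m distinct m-th roots of unity sum to 0, e.g. 1 + exp(2*I*pi/3) + exp(-2*I*pi/3) = 0.)
Hence the multiplicities are chi_5: 1. Dimension check: dim(chi_7)*dim(chi_6) = 1*1 = 1 and sum (mult * dim) = 1*1 = 1.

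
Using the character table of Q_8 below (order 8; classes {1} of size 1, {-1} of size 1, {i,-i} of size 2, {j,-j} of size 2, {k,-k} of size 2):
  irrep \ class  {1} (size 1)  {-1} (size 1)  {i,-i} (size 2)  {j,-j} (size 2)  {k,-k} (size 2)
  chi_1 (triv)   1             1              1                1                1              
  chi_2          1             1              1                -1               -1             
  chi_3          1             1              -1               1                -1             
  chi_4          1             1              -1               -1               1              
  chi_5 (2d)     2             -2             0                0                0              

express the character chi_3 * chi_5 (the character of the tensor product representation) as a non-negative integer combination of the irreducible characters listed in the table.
chi_3 tensor chi_5 = chi_5 (all other irreducibles have multiplicity 0).

Argument: The character of a tensor product is the pointwise product (chi_3 * chi_5)(C) = chi_3(C) * chi_5(C):
  {1}: (1)*(2), {-1}: (1)*(-2), {i,-i}: (-1)*(0), {j,-j}: (1)*(0), {k,-k}: (-1)*(0)
so (chi_3 * chi_5) takes values
  {1} -> 2, {-1} -> -2, {i,-i} -> 0, {j,-j} -> 0, {k,-k} -> 0.
Now take the inner product of this character with each irreducible chi from the table, <chi_3*chi_5, chi> = (1/8) sum_C |C| (chi_3*chi_5)(C) conj(chi(C)):
  <chi_3*chi_5, chi_1> = (1/8)[1*(2)*conj(1) + 1*(-2)*conj(1) + 2*(0)*conj(1) + 2*(0)*conj(1) + 2*(0)*conj(1)]
      = (1/8)[(2) + (-2) + (0) + (0) + (0)] = 0/8 = 0
  <chi_3*chi_5, chi_2> = (1/8)[1*(2)*conj(1) + 1*(-2)*conj(1) + 2*(0)*conj(1) + 2*(0)*conj(-1) + 2*(0)*conj(-1)]
      = (1/8)[(2) + (-2) + (0) + (0) + (0)] = 0/8 = 0
  <chi_3*chi_5, chi_3> = (1/8)[1*(2)*conj(1) + 1*(-2)*conj(1) + 2*(0)*conj(-1) + 2*(0)*conj(1) + 2*(0)*conj(-1)]
      = (1/8)[(2) + (-2) + (0) + (0) + (0)] = 0/8 = 0
  <chi_3*chi_5, chi_4> = (1/8)[1*(2)*conj(1) + 1*(-2)*conj(1) + 2*(0)*conj(-1) + 2*(0)*conj(-1) + 2*(0)*conj(1)]
      = (1/8)[(2) + (-2) + (0) + (0) + (0)] = 0/8 = 0
  <chi_3*chi_5, chi_5> = (1/8)[1*(2)*conj(2) + 1*(-2)*conj(-2) + 2*(0)*conj(0) + 2*(0)*conj(0) + 2*(0)*conj(0)]
      = (1/8)[(4) + (4) + (0) + (0) + (0)] = 8/8 = 1
Hence the multiplicities are chi_5: 1. Dimension check: dim(chi_3)*dim(chi_5) = 1*2 = 2 and sum (mult * dim) = 1*2 = 2.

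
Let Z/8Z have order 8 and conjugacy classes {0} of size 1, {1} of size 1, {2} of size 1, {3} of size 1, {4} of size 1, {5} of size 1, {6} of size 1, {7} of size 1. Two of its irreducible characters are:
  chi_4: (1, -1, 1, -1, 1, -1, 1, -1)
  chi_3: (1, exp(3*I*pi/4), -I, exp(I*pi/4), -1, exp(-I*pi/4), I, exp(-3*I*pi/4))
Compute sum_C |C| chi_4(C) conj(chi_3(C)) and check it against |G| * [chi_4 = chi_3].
Sum = 0; so <chi_4, chi_3> = 0 (distinct irreducibles are orthogonal).

Derivation: Compute term by term over conjugacy classes (|C| * chi_4(C) * conj(chi_3(C))):
  1*(1)*conj(1) + 1*(-1)*conj(exp(3*I*pi/4)) + 1*(1)*conj(-I) + 1*(-1)*conj(exp(I*pi/4)) + 1*(1)*conj(-1) + 1*(-1)*conj(exp(-I*pi/4)) + 1*(1)*conj(I) + 1*(-1)*conj(exp(-3*I*pi/4))
  = (1) + (-exp(-3*I*pi/4)) + (I) + (-exp(-I*pi/4)) + (-1) + (-exp(I*pi/4)) + (-I) + (-exp(3*I*pi/4))
  = 0.
(Exp terms are combined using exp(i*s)*conj(exp(i*t)) = exp(i*(s-t)), and sums of them are collapsed using the identity that for every m > 1 the m distinct m-th roots of unity sum to 0, e.g. 1 + exp(2*I*pi/3) + exp(-2*I*pi/3) = 0.)
Dividing by |G| = 8 gives 0/8 = 0, matching the row-orthogonality relation <chi_4, chi_3> = [chi_4 = chi_3].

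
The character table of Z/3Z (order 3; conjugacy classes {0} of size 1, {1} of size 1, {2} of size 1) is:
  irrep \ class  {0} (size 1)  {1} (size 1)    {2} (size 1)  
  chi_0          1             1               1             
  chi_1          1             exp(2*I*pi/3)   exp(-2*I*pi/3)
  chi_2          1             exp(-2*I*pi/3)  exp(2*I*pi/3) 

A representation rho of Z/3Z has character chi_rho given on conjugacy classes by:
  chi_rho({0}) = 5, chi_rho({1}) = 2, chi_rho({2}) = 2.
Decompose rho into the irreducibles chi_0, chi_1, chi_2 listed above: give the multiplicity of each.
Multiplicities: chi_0: 3, chi_1: 1, chi_2: 1.

Argument: Use <chi_rho, chi> = (1/|G|) sum_C |C| * chi_rho(C) * conj(chi(C)) with |G| = 3 for each irreducible chi in the table:
  <chi_rho, chi_0> = (1/3)[1*(5)*conj(1) + 1*(2)*conj(1) + 1*(2)*conj(1)]
      = (1/3)[(5) + (2) + (2)] = 9/3 = 3
  <chi_rho, chi_1> = (1/3)[1*(5)*conj(1) + 1*(2)*conj(exp(2*I*pi/3)) + 1*(2)*conj(exp(-2*I*pi/3))]
      = (1/3)[(5) + (1 + 3*exp(-2*I*pi/3) + exp(2*I*pi/3)) + (1 + exp(-2*I*pi/3) + 3*exp(2*I*pi/3))] = 3/3 = 1
  <chi_rho, chi_2> = (1/3)[1*(5)*conj(1) + 1*(2)*conj(exp(-2*I*pi/3)) + 1*(2)*conj(exp(2*I*pi/3))]
      = (1/3)[(5) + (1 + exp(-2*I*pi/3) + 3*exp(2*I*pi/3)) + (1 + 3*exp(-2*I*pi/3) + exp(2*I*pi/3))] = 3/3 = 1
(Exp terms are combined using exp(i*s)*conj(exp(i*t)) = exp(i*(s-t)), and sums of them are collapsed using the identity that for every m > 1 the m distinct m-th roots of unity sum to 0, e.g. 1 + exp(2*I*pi/3) + exp(-2*I*pi/3) = 0.)
Dimension check: dim(rho) = sum (mult * dim) = 3*1 + 1*1 + 1*1 = 5 = chi_rho(e) = 5.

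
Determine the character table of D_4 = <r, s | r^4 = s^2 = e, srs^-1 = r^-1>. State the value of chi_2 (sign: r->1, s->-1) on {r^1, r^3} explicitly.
Conjugacy classes: {e} of size 1, {r^2} of size 1, {r^1, r^3} of size 2, {s, sr^2, ...} of size 2, {sr, sr^3, ...} of size 2.
Character table:
  irrep \ class              {e} (size 1)  {r^2} (size 1)  {r^1, r^3} (size 2)  {s, sr^2, ...} (size 2)  {sr, sr^3, ...} (size 2)
  chi_1 (triv)               1             1               1                    1                        1                       
  chi_2 (sign: r->1, s->-1)  1             1               1                    -1                       -1                      
  chi_3 (r->-1, s->1)        1             1               -1                   1                        -1                      
  chi_4 (r->-1, s->-1)       1             1               -1                   -1                       1                       
  chi_5 (2d, j=1)            2             -2              0                    0                        0                       

Spot check: chi_2 (sign: r->1, s->-1) on {r^1, r^3} = 1.

Why: D_4 has order 2*4 = 8 with 5 conjugacy classes, hence 5 irreducibles. Sum of squared dims 1 + 1 + 1 + 1 + 4 = 8 = |G|. Linear characters come from the abelianisation; the 2-dimensional irreps have character r^k -> 2*cos(2*pi*j*k/4), reflections -> 0.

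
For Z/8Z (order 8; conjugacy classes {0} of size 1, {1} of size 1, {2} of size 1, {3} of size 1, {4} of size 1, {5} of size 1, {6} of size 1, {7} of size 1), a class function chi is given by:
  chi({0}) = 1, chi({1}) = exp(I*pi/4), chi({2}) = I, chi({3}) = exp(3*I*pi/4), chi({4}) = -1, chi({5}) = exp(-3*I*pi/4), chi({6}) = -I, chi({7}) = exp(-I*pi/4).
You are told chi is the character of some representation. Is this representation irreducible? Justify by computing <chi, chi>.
Irreducible: <chi, chi> = 1.

Reasoning: <chi, chi> = (1/|G|) sum_C |C| * |chi(C)|^2 = (1/8)[1*|1|^2 + 1*|exp(I*pi/4)|^2 + 1*|I|^2 + 1*|exp(3*I*pi/4)|^2 + 1*|-1|^2 + 1*|exp(-3*I*pi/4)|^2 + 1*|-I|^2 + 1*|exp(-I*pi/4)|^2]
  = (1/8)[(1) + (1) + (1) + (1) + (1) + (1) + (1) + (1)] = 8/8 = 1.
(Exp terms are combined using exp(i*s)*conj(exp(i*t)) = exp(i*(s-t)), and sums of them are collapsed using the identity that for every m > 1 the m distinct m-th roots of unity sum to 0, e.g. 1 + exp(2*I*pi/3) + exp(-2*I*pi/3) = 0.)
A character is irreducible iff <chi, chi> = 1, so this representation is irreducible.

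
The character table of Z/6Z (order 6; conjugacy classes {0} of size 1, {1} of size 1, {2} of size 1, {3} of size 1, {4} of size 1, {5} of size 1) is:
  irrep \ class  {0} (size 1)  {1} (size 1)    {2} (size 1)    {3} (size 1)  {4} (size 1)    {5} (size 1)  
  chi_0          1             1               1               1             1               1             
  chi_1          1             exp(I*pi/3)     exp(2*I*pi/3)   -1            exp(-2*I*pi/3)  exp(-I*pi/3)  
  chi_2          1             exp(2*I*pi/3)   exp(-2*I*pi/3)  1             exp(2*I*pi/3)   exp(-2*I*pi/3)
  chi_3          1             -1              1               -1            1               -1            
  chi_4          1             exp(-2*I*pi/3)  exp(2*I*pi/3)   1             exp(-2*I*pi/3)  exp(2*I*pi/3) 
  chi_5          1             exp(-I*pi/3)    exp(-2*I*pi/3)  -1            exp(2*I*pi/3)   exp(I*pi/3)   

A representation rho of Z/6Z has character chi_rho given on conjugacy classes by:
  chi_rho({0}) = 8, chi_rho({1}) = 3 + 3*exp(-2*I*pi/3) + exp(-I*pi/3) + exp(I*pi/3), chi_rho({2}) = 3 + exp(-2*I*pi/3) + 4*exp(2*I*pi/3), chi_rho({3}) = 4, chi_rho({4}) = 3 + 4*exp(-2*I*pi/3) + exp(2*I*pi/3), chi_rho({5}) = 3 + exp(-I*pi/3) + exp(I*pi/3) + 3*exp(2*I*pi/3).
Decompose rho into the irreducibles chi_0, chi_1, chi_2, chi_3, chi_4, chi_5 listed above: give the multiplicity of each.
Multiplicities: chi_0: 3, chi_1: 1, chi_2: 0, chi_3: 0, chi_4: 3, chi_5: 1.

Use <chi_rho, chi> = (1/|G|) sum_C |C| * chi_rho(C) * conj(chi(C)) with |G| = 6 for each irreducible chi in the table:
  <chi_rho, chi_0> = (1/6)[1*(8)*conj(1) + 1*(3 + 3*exp(-2*I*pi/3) + exp(-I*pi/3) + exp(I*pi/3))*conj(1) + 1*(3 + exp(-2*I*pi/3) + 4*exp(2*I*pi/3))*conj(1) + 1*(4)*conj(1) + 1*(3 + 4*exp(-2*I*pi/3) + exp(2*I*pi/3))*conj(1) + 1*(3 + exp(-I*pi/3) + exp(I*pi/3) + 3*exp(2*I*pi/3))*conj(1)]
      = (1/6)[(8) + (3 + 3*exp(-2*I*pi/3) + exp(-I*pi/3) + exp(I*pi/3)) + (3 + exp(-2*I*pi/3) + 4*exp(2*I*pi/3)) + (4) + (3 + 4*exp(-2*I*pi/3) + exp(2*I*pi/3)) + (3 + exp(-I*pi/3) + exp(I*pi/3) + 3*exp(2*I*pi/3))] = 18/6 = 3
  <chi_rho, chi_1> = (1/6)[1*(8)*conj(1) + 1*(3 + 3*exp(-2*I*pi/3) + exp(-I*pi/3) + exp(I*pi/3))*conj(exp(I*pi/3)) + 1*(3 + exp(-2*I*pi/3) + 4*exp(2*I*pi/3))*conj(exp(2*I*pi/3)) + 1*(4)*conj(-1) + 1*(3 + 4*exp(-2*I*pi/3) + exp(2*I*pi/3))*conj(exp(-2*I*pi/3)) + 1*(3 + exp(-I*pi/3) + exp(I*pi/3) + 3*exp(2*I*pi/3))*conj(exp(-I*pi/3))]
      = (1/6)[(8) + (-2 + 3*exp(-I*pi/3) + exp(-2*I*pi/3)) + (4 + 3*exp(-2*I*pi/3) + exp(2*I*pi/3)) + (-4) + (4 + exp(-2*I*pi/3) + 3*exp(2*I*pi/3)) + (-2 + exp(2*I*pi/3) + 3*exp(I*pi/3))] = 6/6 = 1
  <chi_rho, chi_2> = (1/6)[1*(8)*conj(1) + 1*(3 + 3*exp(-2*I*pi/3) + exp(-I*pi/3) + exp(I*pi/3))*conj(exp(2*I*pi/3)) + 1*(3 + exp(-2*I*pi/3) + 4*exp(2*I*pi/3))*conj(exp(-2*I*pi/3)) + 1*(4)*conj(1) + 1*(3 + 4*exp(-2*I*pi/3) + exp(2*I*pi/3))*conj(exp(2*I*pi/3)) + 1*(3 + exp(-I*pi/3) + exp(I*pi/3) + 3*exp(2*I*pi/3))*conj(exp(-2*I*pi/3))]
      = (1/6)[(8) + (-1 + 3*exp(-2*I*pi/3) + exp(-I*pi/3) + 3*exp(2*I*pi/3)) + (1 + 4*exp(-2*I*pi/3) + 3*exp(2*I*pi/3)) + (4) + (1 + 3*exp(-2*I*pi/3) + 4*exp(2*I*pi/3)) + (-1 + 3*exp(-2*I*pi/3) + exp(I*pi/3) + 3*exp(2*I*pi/3))] = 0/6 = 0
  <chi_rho, chi_3> = (1/6)[1*(8)*conj(1) + 1*(3 + 3*exp(-2*I*pi/3) + exp(-I*pi/3) + exp(I*pi/3))*conj(-1) + 1*(3 + exp(-2*I*pi/3) + 4*exp(2*I*pi/3))*conj(1) + 1*(4)*conj(-1) + 1*(3 + 4*exp(-2*I*pi/3) + exp(2*I*pi/3))*conj(1) + 1*(3 + exp(-I*pi/3) + exp(I*pi/3) + 3*exp(2*I*pi/3))*conj(-1)]
      = (1/6)[(8) + (-3 - exp(I*pi/3) - exp(-I*pi/3) - 3*exp(-2*I*pi/3)) + (3 + exp(-2*I*pi/3) + 4*exp(2*I*pi/3)) + (-4) + (3 + 4*exp(-2*I*pi/3) + exp(2*I*pi/3)) + (-3 - 3*exp(2*I*pi/3) - exp(I*pi/3) - exp(-I*pi/3))] = 0/6 = 0
  <chi_rho, chi_4> = (1/6)[1*(8)*conj(1) + 1*(3 + 3*exp(-2*I*pi/3) + exp(-I*pi/3) + exp(I*pi/3))*conj(exp(-2*I*pi/3)) + 1*(3 + exp(-2*I*pi/3) + 4*exp(2*I*pi/3))*conj(exp(2*I*pi/3)) + 1*(4)*conj(1) + 1*(3 + 4*exp(-2*I*pi/3) + exp(2*I*pi/3))*conj(exp(-2*I*pi/3)) + 1*(3 + exp(-I*pi/3) + exp(I*pi/3) + 3*exp(2*I*pi/3))*conj(exp(2*I*pi/3))]
      = (1/6)[(8) + (2 + exp(I*pi/3) + 3*exp(2*I*pi/3)) + (4 + 3*exp(-2*I*pi/3) + exp(2*I*pi/3)) + (4) + (4 + exp(-2*I*pi/3) + 3*exp(2*I*pi/3)) + (2 + 3*exp(-2*I*pi/3) + exp(-I*pi/3))] = 18/6 = 3
  <chi_rho, chi_5> = (1/6)[1*(8)*conj(1) + 1*(3 + 3*exp(-2*I*pi/3) + exp(-I*pi/3) + exp(I*pi/3))*conj(exp(-I*pi/3)) + 1*(3 + exp(-2*I*pi/3) + 4*exp(2*I*pi/3))*conj(exp(-2*I*pi/3)) + 1*(4)*conj(-1) + 1*(3 + 4*exp(-2*I*pi/3) + exp(2*I*pi/3))*conj(exp(2*I*pi/3)) + 1*(3 + exp(-I*pi/3) + exp(I*pi/3) + 3*exp(2*I*pi/3))*conj(exp(I*pi/3))]
      = (1/6)[(8) + (1 + 3*exp(-I*pi/3) + exp(2*I*pi/3) + 3*exp(I*pi/3)) + (1 + 4*exp(-2*I*pi/3) + 3*exp(2*I*pi/3)) + (-4) + (1 + 3*exp(-2*I*pi/3) + 4*exp(2*I*pi/3)) + (1 + 3*exp(-I*pi/3) + exp(-2*I*pi/3) + 3*exp(I*pi/3))] = 6/6 = 1
(Exp terms are combined using exp(i*s)*conj(exp(i*t)) = exp(i*(s-t)), and sums of them are collapsed using the identity that for every m > 1 the m distinct m-th roots of unity sum to 0, e.g. 1 + exp(2*I*pi/3) + exp(-2*I*pi/3) = 0.)
Dimension check: dim(rho) = sum (mult * dim) = 3*1 + 1*1 + 0*1 + 0*1 + 3*1 + 1*1 = 8 = chi_rho(e) = 8.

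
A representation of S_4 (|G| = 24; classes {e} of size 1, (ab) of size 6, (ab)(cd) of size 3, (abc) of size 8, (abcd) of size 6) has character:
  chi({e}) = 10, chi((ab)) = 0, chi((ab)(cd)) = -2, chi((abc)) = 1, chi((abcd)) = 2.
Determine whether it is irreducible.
Not irreducible (reducible): <chi, chi> = 6 > 1.

Argument: <chi, chi> = (1/|G|) sum_C |C| * |chi(C)|^2 = (1/24)[1*|10|^2 + 6*|0|^2 + 3*|-2|^2 + 8*|1|^2 + 6*|2|^2]
  = (1/24)[(100) + (0) + (12) + (8) + (24)] = 144/24 = 6.
A character is irreducible iff <chi, chi> = 1, so this representation is reducible.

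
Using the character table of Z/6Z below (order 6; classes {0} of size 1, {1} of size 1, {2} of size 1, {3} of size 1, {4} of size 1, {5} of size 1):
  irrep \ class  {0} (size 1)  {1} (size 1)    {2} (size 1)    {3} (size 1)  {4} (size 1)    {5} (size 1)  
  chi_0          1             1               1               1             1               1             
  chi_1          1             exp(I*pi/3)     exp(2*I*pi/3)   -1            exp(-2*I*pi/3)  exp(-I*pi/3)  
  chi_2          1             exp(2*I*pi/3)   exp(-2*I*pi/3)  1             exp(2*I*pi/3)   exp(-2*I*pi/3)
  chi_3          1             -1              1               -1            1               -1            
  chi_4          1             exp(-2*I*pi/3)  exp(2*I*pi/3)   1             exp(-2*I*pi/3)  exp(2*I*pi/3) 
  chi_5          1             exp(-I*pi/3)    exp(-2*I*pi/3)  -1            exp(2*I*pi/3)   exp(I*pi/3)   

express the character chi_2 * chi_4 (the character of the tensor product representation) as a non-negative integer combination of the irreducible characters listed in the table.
chi_2 tensor chi_4 = chi_0 (all other irreducibles have multiplicity 0).

Proof sketch: The character of a tensor product is the pointwise product (chi_2 * chi_4)(C) = chi_2(C) * chi_4(C):
  {0}: (1)*(1), {1}: (exp(2*I*pi/3))*(exp(-2*I*pi/3)), {2}: (exp(-2*I*pi/3))*(exp(2*I*pi/3)), {3}: (1)*(1), {4}: (exp(2*I*pi/3))*(exp(-2*I*pi/3)), {5}: (exp(-2*I*pi/3))*(exp(2*I*pi/3))
so (chi_2 * chi_4) takes values
  {0} -> 1, {1} -> 1, {2} -> 1, {3} -> 1, {4} -> 1, {5} -> 1.
Now take the inner product of this character with each irreducible chi from the table, <chi_2*chi_4, chi> = (1/6) sum_C |C| (chi_2*chi_4)(C) conj(chi(C)):
  <chi_2*chi_4, chi_0> = (1/6)[1*(1)*conj(1) + 1*(1)*conj(1) + 1*(1)*conj(1) + 1*(1)*conj(1) + 1*(1)*conj(1) + 1*(1)*conj(1)]
      = (1/6)[(1) + (1) + (1) + (1) + (1) + (1)] = 6/6 = 1
  <chi_2*chi_4, chi_1> = (1/6)[1*(1)*conj(1) + 1*(1)*conj(exp(I*pi/3)) + 1*(1)*conj(exp(2*I*pi/3)) + 1*(1)*conj(-1) + 1*(1)*conj(exp(-2*I*pi/3)) + 1*(1)*conj(exp(-I*pi/3))]
      = (1/6)[(1) + (exp(-I*pi/3)) + (exp(-2*I*pi/3)) + (-1) + (exp(2*I*pi/3)) + (exp(I*pi/3))] = 0/6 = 0
  <chi_2*chi_4, chi_2> = (1/6)[1*(1)*conj(1) + 1*(1)*conj(exp(2*I*pi/3)) + 1*(1)*conj(exp(-2*I*pi/3)) + 1*(1)*conj(1) + 1*(1)*conj(exp(2*I*pi/3)) + 1*(1)*conj(exp(-2*I*pi/3))]
      = (1/6)[(1) + (exp(-2*I*pi/3)) + (exp(2*I*pi/3)) + (1) + (exp(-2*I*pi/3)) + (exp(2*I*pi/3))] = 0/6 = 0
  <chi_2*chi_4, chi_3> = (1/6)[1*(1)*conj(1) + 1*(1)*conj(-1) + 1*(1)*conj(1) + 1*(1)*conj(-1) + 1*(1)*conj(1) + 1*(1)*conj(-1)]
      = (1/6)[(1) + (-1) + (1) + (-1) + (1) + (-1)] = 0/6 = 0
  <chi_2*chi_4, chi_4> = (1/6)[1*(1)*conj(1) + 1*(1)*conj(exp(-2*I*pi/3)) + 1*(1)*conj(exp(2*I*pi/3)) + 1*(1)*conj(1) + 1*(1)*conj(exp(-2*I*pi/3)) + 1*(1)*conj(exp(2*I*pi/3))]
      = (1/6)[(1) + (exp(2*I*pi/3)) + (exp(-2*I*pi/3)) + (1) + (exp(2*I*pi/3)) + (exp(-2*I*pi/3))] = 0/6 = 0
  <chi_2*chi_4, chi_5> = (1/6)[1*(1)*conj(1) + 1*(1)*conj(exp(-I*pi/3)) + 1*(1)*conj(exp(-2*I*pi/3)) + 1*(1)*conj(-1) + 1*(1)*conj(exp(2*I*pi/3)) + 1*(1)*conj(exp(I*pi/3))]
      = (1/6)[(1) + (exp(I*pi/3)) + (exp(2*I*pi/3)) + (-1) + (exp(-2*I*pi/3)) + (exp(-I*pi/3))] = 0/6 = 0
(Exp terms are combined using exp(i*s)*conj(exp(i*t)) = exp(i*(s-t)), and sums of them are collapsed using the identity that for every m > 1 the m distinct m-th roots of unity sum to 0, e.g. 1 + exp(2*I*pi/3) + exp(-2*I*pi/3) = 0.)
Hence the multiplicities are chi_0: 1. Dimension check: dim(chi_2)*dim(chi_4) = 1*1 = 1 and sum (mult * dim) = 1*1 = 1.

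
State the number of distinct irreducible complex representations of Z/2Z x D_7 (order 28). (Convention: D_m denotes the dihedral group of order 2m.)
10

Reasoning: The number of irreducible complex representations of a finite group equals its number of conjugacy classes. For a direct product, #classes(G x H) = #classes(G) * #classes(H). Z/2Z has 2 classes (abelian), D_7 has 5 classes, so 2 * 5 = 10, so Z/2Z x D_7 (order 28) has exactly 10 irreducible complex representations.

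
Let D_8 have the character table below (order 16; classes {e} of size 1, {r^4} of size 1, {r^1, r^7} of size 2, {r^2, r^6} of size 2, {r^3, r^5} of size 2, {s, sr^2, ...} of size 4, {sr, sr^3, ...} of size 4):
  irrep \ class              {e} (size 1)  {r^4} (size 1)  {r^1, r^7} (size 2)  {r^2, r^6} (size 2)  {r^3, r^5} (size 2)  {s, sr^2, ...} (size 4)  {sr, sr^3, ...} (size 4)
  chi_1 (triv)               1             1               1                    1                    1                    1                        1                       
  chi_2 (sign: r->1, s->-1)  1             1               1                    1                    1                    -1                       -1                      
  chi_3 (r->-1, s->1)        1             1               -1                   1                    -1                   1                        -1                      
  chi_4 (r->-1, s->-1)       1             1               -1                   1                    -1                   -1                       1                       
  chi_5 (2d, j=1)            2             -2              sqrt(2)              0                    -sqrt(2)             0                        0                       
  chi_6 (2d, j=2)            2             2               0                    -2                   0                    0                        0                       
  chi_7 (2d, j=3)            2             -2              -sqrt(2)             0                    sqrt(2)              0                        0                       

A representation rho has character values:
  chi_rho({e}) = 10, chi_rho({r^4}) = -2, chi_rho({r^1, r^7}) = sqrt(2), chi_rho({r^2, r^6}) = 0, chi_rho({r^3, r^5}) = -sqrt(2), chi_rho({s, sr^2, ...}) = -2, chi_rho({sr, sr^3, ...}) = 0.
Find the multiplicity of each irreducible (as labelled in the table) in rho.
Multiplicities: chi_1: 0, chi_2: 1, chi_3: 0, chi_4: 1, chi_5: 2, chi_6: 1, chi_7: 1.

Working: Use <chi_rho, chi> = (1/|G|) sum_C |C| * chi_rho(C) * conj(chi(C)) with |G| = 16 for each irreducible chi in the table:
  <chi_rho, chi_1> = (1/16)[1*(10)*conj(1) + 1*(-2)*conj(1) + 2*(sqrt(2))*conj(1) + 2*(0)*conj(1) + 2*(-sqrt(2))*conj(1) + 4*(-2)*conj(1) + 4*(0)*conj(1)]
      = (1/16)[(10) + (-2) + (2*sqrt(2)) + (0) + (-2*sqrt(2)) + (-8) + (0)] = 0/16 = 0
  <chi_rho, chi_2> = (1/16)[1*(10)*conj(1) + 1*(-2)*conj(1) + 2*(sqrt(2))*conj(1) + 2*(0)*conj(1) + 2*(-sqrt(2))*conj(1) + 4*(-2)*conj(-1) + 4*(0)*conj(-1)]
      = (1/16)[(10) + (-2) + (2*sqrt(2)) + (0) + (-2*sqrt(2)) + (8) + (0)] = 16/16 = 1
  <chi_rho, chi_3> = (1/16)[1*(10)*conj(1) + 1*(-2)*conj(1) + 2*(sqrt(2))*conj(-1) + 2*(0)*conj(1) + 2*(-sqrt(2))*conj(-1) + 4*(-2)*conj(1) + 4*(0)*conj(-1)]
      = (1/16)[(10) + (-2) + (-2*sqrt(2)) + (0) + (2*sqrt(2)) + (-8) + (0)] = 0/16 = 0
  <chi_rho, chi_4> = (1/16)[1*(10)*conj(1) + 1*(-2)*conj(1) + 2*(sqrt(2))*conj(-1) + 2*(0)*conj(1) + 2*(-sqrt(2))*conj(-1) + 4*(-2)*conj(-1) + 4*(0)*conj(1)]
      = (1/16)[(10) + (-2) + (-2*sqrt(2)) + (0) + (2*sqrt(2)) + (8) + (0)] = 16/16 = 1
  <chi_rho, chi_5> = (1/16)[1*(10)*conj(2) + 1*(-2)*conj(-2) + 2*(sqrt(2))*conj(sqrt(2)) + 2*(0)*conj(0) + 2*(-sqrt(2))*conj(-sqrt(2)) + 4*(-2)*conj(0) + 4*(0)*conj(0)]
      = (1/16)[(20) + (4) + (4) + (0) + (4) + (0) + (0)] = 32/16 = 2
  <chi_rho, chi_6> = (1/16)[1*(10)*conj(2) + 1*(-2)*conj(2) + 2*(sqrt(2))*conj(0) + 2*(0)*conj(-2) + 2*(-sqrt(2))*conj(0) + 4*(-2)*conj(0) + 4*(0)*conj(0)]
      = (1/16)[(20) + (-4) + (0) + (0) + (0) + (0) + (0)] = 16/16 = 1
  <chi_rho, chi_7> = (1/16)[1*(10)*conj(2) + 1*(-2)*conj(-2) + 2*(sqrt(2))*conj(-sqrt(2)) + 2*(0)*conj(0) + 2*(-sqrt(2))*conj(sqrt(2)) + 4*(-2)*conj(0) + 4*(0)*conj(0)]
      = (1/16)[(20) + (4) + (-4) + (0) + (-4) + (0) + (0)] = 16/16 = 1
Dimension check: dim(rho) = sum (mult * dim) = 0*1 + 1*1 + 0*1 + 1*1 + 2*2 + 1*2 + 1*2 = 10 = chi_rho(e) = 10.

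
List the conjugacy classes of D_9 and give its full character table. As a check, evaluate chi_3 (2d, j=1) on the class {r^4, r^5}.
Conjugacy classes: {e} of size 1, {r^1, r^8} of size 2, {r^2, r^7} of size 2, {r^3, r^6} of size 2, {r^4, r^5} of size 2, {s, sr, ..., sr^8} of size 9.
Character table:
  irrep \ class              {e} (size 1)  {r^1, r^8} (size 2)  {r^2, r^7} (size 2)  {r^3, r^6} (size 2)  {r^4, r^5} (size 2)  {s, sr, ..., sr^8} (size 9)
  chi_1 (triv)               1             1                    1                    1                    1                    1                          
  chi_2 (sign: r->1, s->-1)  1             1                    1                    1                    1                    -1                         
  chi_3 (2d, j=1)            2             2*cos(2*pi/9)        2*cos(4*pi/9)        -1                   -2*cos(pi/9)         0                          
  chi_4 (2d, j=2)            2             2*cos(4*pi/9)        -2*cos(pi/9)         -1                   2*cos(2*pi/9)        0                          
  chi_5 (2d, j=3)            2             -1                   -1                   2                    -1                   0                          
  chi_6 (2d, j=4)            2             -2*cos(pi/9)         2*cos(2*pi/9)        -1                   2*cos(4*pi/9)        0                          

Spot check: chi_3 (2d, j=1) on {r^4, r^5} = -2*cos(pi/9).

Working: D_9 has order 2*9 = 18 with 6 conjugacy classes, hence 6 irreducibles. Sum of squared dims 1 + 1 + 4 + 4 + 4 + 4 = 18 = |G|. Linear characters come from the abelianisation; the 2-dimensional irreps have character r^k -> 2*cos(2*pi*j*k/9), reflections -> 0.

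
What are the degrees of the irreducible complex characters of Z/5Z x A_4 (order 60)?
Dimensions: 1, 1, 1, 1, 1, 1, 1, 1, 1, 1, 1, 1, 1, 1, 1, 3, 3, 3, 3, 3

Argument: There are 20 irreducibles (= number of conjugacy classes). Their dimensions d_i satisfy sum d_i^2 = |G| = 60: 1 + 1 + 1 + 1 + 1 + 1 + 1 + 1 + 1 + 1 + 1 + 1 + 1 + 1 + 1 + 9 + 9 + 9 + 9 + 9 = 60. (For the product with Z/5Z: each of the 5 1-dim characters of Z/5Z tensors with each irrep of A_4, giving 5 copies of each A_4-dimension.)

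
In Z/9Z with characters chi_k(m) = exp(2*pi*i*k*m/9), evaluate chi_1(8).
chi_1(8) = zeta_9^8 = exp(-2*I*pi/9)

Solution. chi_1(8) = zeta_9^(1*8) = zeta_9^8. Since zeta_9^9 = 1, this equals zeta_9^8 = exp(2*pi*i*8/9) = exp(-2*I*pi/9).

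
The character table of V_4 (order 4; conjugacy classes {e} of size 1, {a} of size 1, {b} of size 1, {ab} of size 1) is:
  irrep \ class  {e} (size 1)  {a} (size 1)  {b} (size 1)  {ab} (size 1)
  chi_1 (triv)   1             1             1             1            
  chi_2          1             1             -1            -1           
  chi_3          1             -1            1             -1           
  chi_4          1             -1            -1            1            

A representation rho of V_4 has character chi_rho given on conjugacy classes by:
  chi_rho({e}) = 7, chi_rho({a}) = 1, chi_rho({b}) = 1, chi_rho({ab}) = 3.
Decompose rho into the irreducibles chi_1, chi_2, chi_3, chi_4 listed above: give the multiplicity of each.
Multiplicities: chi_1: 3, chi_2: 1, chi_3: 1, chi_4: 2.

Derivation: Use <chi_rho, chi> = (1/|G|) sum_C |C| * chi_rho(C) * conj(chi(C)) with |G| = 4 for each irreducible chi in the table:
  <chi_rho, chi_1> = (1/4)[1*(7)*conj(1) + 1*(1)*conj(1) + 1*(1)*conj(1) + 1*(3)*conj(1)]
      = (1/4)[(7) + (1) + (1) + (3)] = 12/4 = 3
  <chi_rho, chi_2> = (1/4)[1*(7)*conj(1) + 1*(1)*conj(1) + 1*(1)*conj(-1) + 1*(3)*conj(-1)]
      = (1/4)[(7) + (1) + (-1) + (-3)] = 4/4 = 1
  <chi_rho, chi_3> = (1/4)[1*(7)*conj(1) + 1*(1)*conj(-1) + 1*(1)*conj(1) + 1*(3)*conj(-1)]
      = (1/4)[(7) + (-1) + (1) + (-3)] = 4/4 = 1
  <chi_rho, chi_4> = (1/4)[1*(7)*conj(1) + 1*(1)*conj(-1) + 1*(1)*conj(-1) + 1*(3)*conj(1)]
      = (1/4)[(7) + (-1) + (-1) + (3)] = 8/4 = 2
Dimension check: dim(rho) = sum (mult * dim) = 3*1 + 1*1 + 1*1 + 2*1 = 7 = chi_rho(e) = 7.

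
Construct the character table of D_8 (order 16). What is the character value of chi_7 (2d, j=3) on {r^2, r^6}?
Conjugacy classes: {e} of size 1, {r^4} of size 1, {r^1, r^7} of size 2, {r^2, r^6} of size 2, {r^3, r^5} of size 2, {s, sr^2, ...} of size 4, {sr, sr^3, ...} of size 4.
Character table:
  irrep \ class              {e} (size 1)  {r^4} (size 1)  {r^1, r^7} (size 2)  {r^2, r^6} (size 2)  {r^3, r^5} (size 2)  {s, sr^2, ...} (size 4)  {sr, sr^3, ...} (size 4)
  chi_1 (triv)               1             1               1                    1                    1                    1                        1                       
  chi_2 (sign: r->1, s->-1)  1             1               1                    1                    1                    -1                       -1                      
  chi_3 (r->-1, s->1)        1             1               -1                   1                    -1                   1                        -1                      
  chi_4 (r->-1, s->-1)       1             1               -1                   1                    -1                   -1                       1                       
  chi_5 (2d, j=1)            2             -2              sqrt(2)              0                    -sqrt(2)             0                        0                       
  chi_6 (2d, j=2)            2             2               0                    -2                   0                    0                        0                       
  chi_7 (2d, j=3)            2             -2              -sqrt(2)             0                    sqrt(2)              0                        0                       

Spot check: chi_7 (2d, j=3) on {r^2, r^6} = 0.

Justification: D_8 has order 2*8 = 16 with 7 conjugacy classes, hence 7 irreducibles. Sum of squared dims 1 + 1 + 1 + 1 + 4 + 4 + 4 = 16 = |G|. Linear characters come from the abelianisation; the 2-dimensional irreps have character r^k -> 2*cos(2*pi*j*k/8), reflections -> 0.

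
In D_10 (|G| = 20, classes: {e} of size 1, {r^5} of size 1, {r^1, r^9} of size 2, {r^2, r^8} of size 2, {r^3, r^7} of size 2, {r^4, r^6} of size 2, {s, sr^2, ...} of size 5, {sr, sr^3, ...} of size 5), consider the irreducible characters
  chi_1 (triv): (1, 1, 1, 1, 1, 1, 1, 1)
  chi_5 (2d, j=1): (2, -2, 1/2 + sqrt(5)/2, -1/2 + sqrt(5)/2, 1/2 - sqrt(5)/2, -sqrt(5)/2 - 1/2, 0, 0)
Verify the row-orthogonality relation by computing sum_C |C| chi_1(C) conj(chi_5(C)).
Sum = 0; so <chi_1, chi_5> = 0 (distinct irreducibles are orthogonal).

Proof sketch: Compute term by term over conjugacy classes (|C| * chi_1(C) * conj(chi_5(C))):
  1*(1)*conj(2) + 1*(1)*conj(-2) + 2*(1)*conj(1/2 + sqrt(5)/2) + 2*(1)*conj(-1/2 + sqrt(5)/2) + 2*(1)*conj(1/2 - sqrt(5)/2) + 2*(1)*conj(-sqrt(5)/2 - 1/2) + 5*(1)*conj(0) + 5*(1)*conj(0)
  = (2) + (-2) + (1 + sqrt(5)) + (-1 + sqrt(5)) + (1 - sqrt(5)) + (-sqrt(5) - 1) + (0) + (0)
  = 0.
Dividing by |G| = 20 gives 0/20 = 0, matching the row-orthogonality relation <chi_1, chi_5> = [chi_1 = chi_5].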